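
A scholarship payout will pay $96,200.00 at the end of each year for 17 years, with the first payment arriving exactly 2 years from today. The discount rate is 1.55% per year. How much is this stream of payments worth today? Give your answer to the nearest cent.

$1,406,231.91

Ordinary annuity of 17 payments, first payment at period 2.
Periodic rate r = 0.0155 per year.
The ordinary-annuity PV formula values the stream one period before the first payment (period 1); discount that back 1 periods:
PV₀ = 96,200 × [1 − (1+r)^−17] / r × (1+r)^−1 = $1,406,231.91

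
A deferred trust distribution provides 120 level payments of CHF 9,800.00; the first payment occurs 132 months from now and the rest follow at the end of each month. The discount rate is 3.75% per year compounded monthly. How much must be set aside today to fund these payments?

Ordinary annuity of 120 payments, first payment at period 132.
Periodic rate r = 0.0375/12 per month; n is counted in months.
The ordinary-annuity PV formula values the stream one period before the first payment (period 131); discount that back 131 periods:
PV₀ = 9,800 × [1 − (1+r)^−120] / r × (1+r)^−131 = CHF 650,800.83

CHF 650,800.83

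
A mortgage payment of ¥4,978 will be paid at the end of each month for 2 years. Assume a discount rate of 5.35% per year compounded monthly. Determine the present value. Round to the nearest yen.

This is an ordinary annuity: 24 payments of ¥4,978 at the end of each month.
Periodic rate r = 0.0535/12 per month; n is counted in months.
PV = PMT × [(1 − (1+r)^−n)/r] = 4,978 × [1 − (1+r)^−24] / r = ¥113,064

¥113,064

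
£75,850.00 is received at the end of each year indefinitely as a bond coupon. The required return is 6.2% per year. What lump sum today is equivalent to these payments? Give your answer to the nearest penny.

Periodic rate r = 0.062 per year.
Level perpetuity: PV = PMT / r = 75,850 / (0.062) = £1,223,387.10.

£1,223,387.10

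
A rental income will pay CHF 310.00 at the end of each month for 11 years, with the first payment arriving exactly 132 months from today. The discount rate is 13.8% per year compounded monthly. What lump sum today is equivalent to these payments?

CHF 4,695.03

Ordinary annuity of 132 payments, first payment at period 132.
Periodic rate r = 0.138/12 per month; n is counted in months.
The ordinary-annuity PV formula values the stream one period before the first payment (period 131); discount that back 131 periods:
PV₀ = 310 × [1 − (1+r)^−132] / r × (1+r)^−131 = CHF 4,695.03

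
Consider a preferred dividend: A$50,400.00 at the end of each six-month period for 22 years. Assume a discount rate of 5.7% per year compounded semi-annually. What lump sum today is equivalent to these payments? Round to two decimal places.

This is an ordinary annuity: 44 payments of A$50,400.00 at the end of each six-month period.
Periodic rate r = 0.057/2 per half-year; n is counted in half-years.
PV = PMT × [(1 − (1+r)^−n)/r] = 50,400 × [1 − (1+r)^−44] / r = A$1,254,854.59

A$1,254,854.59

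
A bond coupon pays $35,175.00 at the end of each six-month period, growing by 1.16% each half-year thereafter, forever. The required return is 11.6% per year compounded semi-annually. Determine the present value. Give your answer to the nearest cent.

$758,081.90

Periodic rate r = 0.116/2 per half-year.
Growing perpetuity (Gordon): PV = PMT₁ / (r − g) = 35,175 / (r − 0.0116) = $758,081.90.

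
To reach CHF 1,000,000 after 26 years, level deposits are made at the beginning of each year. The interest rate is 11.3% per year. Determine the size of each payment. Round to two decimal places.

CHF 6,689.95

Level annuity due; solve FV = PMT × [((1+r)^n − 1)/r] × (1+r) for PMT.
Periodic rate r = 0.113 per year.
With n = 26: PMT = 1,000,000 / ([((1+r)^n − 1)/r] × (1+r)) = CHF 6,689.95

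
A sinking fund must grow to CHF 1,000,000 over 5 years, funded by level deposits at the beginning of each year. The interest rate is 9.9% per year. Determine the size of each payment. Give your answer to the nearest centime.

Level annuity due; solve FV = PMT × [((1+r)^n − 1)/r] × (1+r) for PMT.
Periodic rate r = 0.099 per year.
With n = 5: PMT = 1,000,000 / ([((1+r)^n − 1)/r] × (1+r)) = CHF 149,339.31

CHF 149,339.31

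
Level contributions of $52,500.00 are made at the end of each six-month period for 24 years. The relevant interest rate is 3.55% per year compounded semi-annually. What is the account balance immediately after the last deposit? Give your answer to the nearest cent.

This is an ordinary annuity: 48 deposits of $52,500.00 at the end of each six-month period.
Periodic rate r = 0.0355/2 per half-year; n is counted in half-years.
FV = PMT × [((1+r)^n − 1)/r] = 52,500 × [(1+r)^48 − 1] / r = $3,924,564.25

$3,924,564.25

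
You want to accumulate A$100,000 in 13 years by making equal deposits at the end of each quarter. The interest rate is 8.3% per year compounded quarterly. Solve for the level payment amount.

Level ordinary annuity; solve FV = PMT × [((1+r)^n − 1)/r] for PMT.
Periodic rate r = 0.083/4 per quarter; n is counted in quarters.
With n = 52: PMT = 100,000 / ([((1+r)^n − 1)/r]) = A$1,086.71

A$1,086.71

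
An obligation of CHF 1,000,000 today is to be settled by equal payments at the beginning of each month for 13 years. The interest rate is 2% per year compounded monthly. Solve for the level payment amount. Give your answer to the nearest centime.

Level annuity due; solve PV = PMT × [(1 − (1+r)^−n)/r] × (1+r) for PMT.
Periodic rate r = 0.02/12 per month; n is counted in months.
With n = 156: PMT = 1,000,000 / ([(1 − (1+r)^−n)/r] × (1+r)) = CHF 7,272.85

CHF 7,272.85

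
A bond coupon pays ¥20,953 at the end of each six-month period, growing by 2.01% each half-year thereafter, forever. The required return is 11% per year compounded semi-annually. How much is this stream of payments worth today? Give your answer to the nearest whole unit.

Periodic rate r = 0.11/2 per half-year.
Growing perpetuity (Gordon): PV = PMT₁ / (r − g) = 20,953 / (r − 0.0201) = ¥600,372.

¥600,372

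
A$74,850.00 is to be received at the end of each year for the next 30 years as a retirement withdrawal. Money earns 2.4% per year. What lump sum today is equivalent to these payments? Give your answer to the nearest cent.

A$1,587,726.48

This is an ordinary annuity: 30 payments of A$74,850.00 at the end of each year.
Periodic rate r = 0.024 per year.
PV = PMT × [(1 − (1+r)^−n)/r] = 74,850 × [1 − (1+r)^−30] / r = A$1,587,726.48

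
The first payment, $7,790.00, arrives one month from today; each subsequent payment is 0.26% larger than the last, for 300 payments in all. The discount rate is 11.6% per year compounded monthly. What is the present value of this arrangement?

Periodic rate r = 0.116/12 per month; n is counted in months.
Growing ordinary annuity: PV = PMT₁ × [1 − ((1+g)/(1+r))^n] / (r − g) = 7,790 × [1 − ((1+0.0026)/(1+r))^300] / (r − 0.0026) = $968,320.67.

$968,320.67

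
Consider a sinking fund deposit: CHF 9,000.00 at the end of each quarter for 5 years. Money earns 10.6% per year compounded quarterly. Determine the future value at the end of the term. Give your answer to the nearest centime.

This is an ordinary annuity: 20 deposits of CHF 9,000.00 at the end of each quarter.
Periodic rate r = 0.106/4 per quarter; n is counted in quarters.
FV = PMT × [((1+r)^n − 1)/r] = 9,000 × [(1+r)^20 − 1] / r = CHF 233,405.18

CHF 233,405.18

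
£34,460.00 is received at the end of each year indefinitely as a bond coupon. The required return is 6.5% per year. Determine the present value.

Periodic rate r = 0.065 per year.
Level perpetuity: PV = PMT / r = 34,460 / (0.065) = £530,153.85.

£530,153.85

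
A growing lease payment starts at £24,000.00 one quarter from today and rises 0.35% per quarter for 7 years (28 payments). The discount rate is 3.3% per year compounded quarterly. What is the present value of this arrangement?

Periodic rate r = 0.033/4 per quarter; n is counted in quarters.
Growing ordinary annuity: PV = PMT₁ × [1 − ((1+g)/(1+r))^n] / (r − g) = 24,000 × [1 − ((1+0.0035)/(1+r))^28] / (r − 0.0035) = £625,792.61.

£625,792.61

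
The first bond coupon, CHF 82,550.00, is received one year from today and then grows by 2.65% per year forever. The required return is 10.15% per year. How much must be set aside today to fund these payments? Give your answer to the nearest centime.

Periodic rate r = 0.1015 per year.
Growing perpetuity (Gordon): PV = PMT₁ / (r − g) = 82,550 / (r − 0.0265) = CHF 1,100,666.67.

CHF 1,100,666.67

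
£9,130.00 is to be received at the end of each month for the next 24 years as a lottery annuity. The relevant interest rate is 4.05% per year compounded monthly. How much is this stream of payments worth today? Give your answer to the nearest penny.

This is an ordinary annuity: 288 payments of £9,130.00 at the end of each month.
Periodic rate r = 0.0405/12 per month; n is counted in months.
PV = PMT × [(1 − (1+r)^−n)/r] = 9,130 × [1 − (1+r)^−288] / r = £1,680,067.99

£1,680,067.99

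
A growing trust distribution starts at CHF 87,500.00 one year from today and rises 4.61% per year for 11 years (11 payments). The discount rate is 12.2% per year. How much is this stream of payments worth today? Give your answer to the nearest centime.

CHF 619,313.45

Periodic rate r = 0.122 per year.
Growing ordinary annuity: PV = PMT₁ × [1 − ((1+g)/(1+r))^n] / (r − g) = 87,500 × [1 − ((1+0.0461)/(1+r))^11] / (r − 0.0461) = CHF 619,313.45.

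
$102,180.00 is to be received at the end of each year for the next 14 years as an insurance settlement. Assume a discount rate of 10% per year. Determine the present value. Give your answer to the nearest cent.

This is an ordinary annuity: 14 payments of $102,180.00 at the end of each year.
Periodic rate r = 0.1 per year.
PV = PMT × [(1 − (1+r)^−n)/r] = 102,180 × [1 − (1+r)^−14] / r = $752,728.12

$752,728.12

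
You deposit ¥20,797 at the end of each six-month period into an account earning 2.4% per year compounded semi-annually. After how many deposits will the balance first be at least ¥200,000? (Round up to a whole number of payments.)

10 payments

Periodic rate r = 0.024/2 per half-year; n is counted in half-years.
Ordinary annuity FV: 200,000 = 20,797 × [((1+r)^n − 1)/r].
(1+r)^n = 1 + 200,000 × r / 20,797, so n = ln(1 + 200,000·r/20,797) / ln(1+r) = 9.16.
Round up to a whole number of payments: n = 10.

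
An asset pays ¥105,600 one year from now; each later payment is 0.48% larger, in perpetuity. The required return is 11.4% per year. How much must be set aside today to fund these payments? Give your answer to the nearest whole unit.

¥967,033

Periodic rate r = 0.114 per year.
Growing perpetuity (Gordon): PV = PMT₁ / (r − g) = 105,600 / (r − 0.0048) = ¥967,033.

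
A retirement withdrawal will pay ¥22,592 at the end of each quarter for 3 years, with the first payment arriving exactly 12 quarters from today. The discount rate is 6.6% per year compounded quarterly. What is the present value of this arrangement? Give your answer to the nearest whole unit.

¥203,915

Ordinary annuity of 12 payments, first payment at period 12.
Periodic rate r = 0.066/4 per quarter; n is counted in quarters.
The ordinary-annuity PV formula values the stream one period before the first payment (period 11); discount that back 11 periods:
PV₀ = 22,592 × [1 − (1+r)^−12] / r × (1+r)^−11 = ¥203,915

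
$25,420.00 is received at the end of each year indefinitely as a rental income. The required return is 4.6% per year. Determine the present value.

$552,608.70

Periodic rate r = 0.046 per year.
Level perpetuity: PV = PMT / r = 25,420 / (0.046) = $552,608.70.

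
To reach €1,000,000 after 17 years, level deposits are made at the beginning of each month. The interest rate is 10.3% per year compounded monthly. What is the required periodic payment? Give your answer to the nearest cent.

Level annuity due; solve FV = PMT × [((1+r)^n − 1)/r] × (1+r) for PMT.
Periodic rate r = 0.103/12 per month; n is counted in months.
With n = 204: PMT = 1,000,000 / ([((1+r)^n − 1)/r] × (1+r)) = €1,803.99

€1,803.99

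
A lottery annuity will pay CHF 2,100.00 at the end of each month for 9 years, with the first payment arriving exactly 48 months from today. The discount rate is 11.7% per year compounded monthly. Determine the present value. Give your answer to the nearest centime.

CHF 88,639.30

Ordinary annuity of 108 payments, first payment at period 48.
Periodic rate r = 0.117/12 per month; n is counted in months.
The ordinary-annuity PV formula values the stream one period before the first payment (period 47); discount that back 47 periods:
PV₀ = 2,100 × [1 − (1+r)^−108] / r × (1+r)^−47 = CHF 88,639.30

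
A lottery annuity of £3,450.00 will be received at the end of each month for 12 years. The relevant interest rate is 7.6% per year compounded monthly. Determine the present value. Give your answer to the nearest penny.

£325,274.93

This is an ordinary annuity: 144 payments of £3,450.00 at the end of each month.
Periodic rate r = 0.076/12 per month; n is counted in months.
PV = PMT × [(1 − (1+r)^−n)/r] = 3,450 × [1 − (1+r)^−144] / r = £325,274.93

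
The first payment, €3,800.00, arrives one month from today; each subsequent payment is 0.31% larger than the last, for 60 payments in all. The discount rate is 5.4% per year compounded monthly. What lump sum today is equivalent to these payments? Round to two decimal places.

Periodic rate r = 0.054/12 per month; n is counted in months.
Growing ordinary annuity: PV = PMT₁ × [1 − ((1+g)/(1+r))^n] / (r − g) = 3,800 × [1 − ((1+0.0031)/(1+r))^60] / (r − 0.0031) = €217,892.92.

€217,892.92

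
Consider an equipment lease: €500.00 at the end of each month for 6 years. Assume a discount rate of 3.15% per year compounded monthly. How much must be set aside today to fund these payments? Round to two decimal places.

€32,763.52

This is an ordinary annuity: 72 payments of €500.00 at the end of each month.
Periodic rate r = 0.0315/12 per month; n is counted in months.
PV = PMT × [(1 − (1+r)^−n)/r] = 500 × [1 − (1+r)^−72] / r = €32,763.52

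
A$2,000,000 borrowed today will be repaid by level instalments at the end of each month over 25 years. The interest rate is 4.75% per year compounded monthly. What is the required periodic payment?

A$11,402.35

Level ordinary annuity; solve PV = PMT × [(1 − (1+r)^−n)/r] for PMT.
Periodic rate r = 0.0475/12 per month; n is counted in months.
With n = 300: PMT = 2,000,000 / ([(1 − (1+r)^−n)/r]) = A$11,402.35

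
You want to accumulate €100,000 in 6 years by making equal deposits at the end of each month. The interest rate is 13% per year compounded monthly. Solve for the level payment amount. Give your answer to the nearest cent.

€924.08

Level ordinary annuity; solve FV = PMT × [((1+r)^n − 1)/r] for PMT.
Periodic rate r = 0.13/12 per month; n is counted in months.
With n = 72: PMT = 100,000 / ([((1+r)^n − 1)/r]) = €924.08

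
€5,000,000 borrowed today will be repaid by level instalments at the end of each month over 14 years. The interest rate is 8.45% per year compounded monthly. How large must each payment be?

€50,851.98

Level ordinary annuity; solve PV = PMT × [(1 − (1+r)^−n)/r] for PMT.
Periodic rate r = 0.0845/12 per month; n is counted in months.
With n = 168: PMT = 5,000,000 / ([(1 − (1+r)^−n)/r]) = €50,851.98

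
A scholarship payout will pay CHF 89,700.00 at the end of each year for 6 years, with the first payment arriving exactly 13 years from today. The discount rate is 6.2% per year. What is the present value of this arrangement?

CHF 212,962.38

Ordinary annuity of 6 payments, first payment at period 13.
Periodic rate r = 0.062 per year.
The ordinary-annuity PV formula values the stream one period before the first payment (period 12); discount that back 12 periods:
PV₀ = 89,700 × [1 − (1+r)^−6] / r × (1+r)^−12 = CHF 212,962.38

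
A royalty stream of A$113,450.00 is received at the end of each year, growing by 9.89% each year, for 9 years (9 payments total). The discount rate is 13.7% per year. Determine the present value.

A$786,606.92

Periodic rate r = 0.137 per year.
Growing ordinary annuity: PV = PMT₁ × [1 − ((1+g)/(1+r))^n] / (r − g) = 113,450 × [1 − ((1+0.0989)/(1+r))^9] / (r − 0.0989) = A$786,606.92.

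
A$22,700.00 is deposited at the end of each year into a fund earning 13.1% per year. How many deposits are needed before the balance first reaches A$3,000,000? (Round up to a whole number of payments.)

Periodic rate r = 0.131 per year.
Ordinary annuity FV: 3,000,000 = 22,700 × [((1+r)^n − 1)/r].
(1+r)^n = 1 + 3,000,000 × r / 22,700, so n = ln(1 + 3,000,000·r/22,700) / ln(1+r) = 23.62.
Round up to a whole number of payments: n = 24.

24 payments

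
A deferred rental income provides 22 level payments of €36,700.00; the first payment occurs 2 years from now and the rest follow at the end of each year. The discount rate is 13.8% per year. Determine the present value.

€220,093.22

Ordinary annuity of 22 payments, first payment at period 2.
Periodic rate r = 0.138 per year.
The ordinary-annuity PV formula values the stream one period before the first payment (period 1); discount that back 1 periods:
PV₀ = 36,700 × [1 − (1+r)^−22] / r × (1+r)^−1 = €220,093.22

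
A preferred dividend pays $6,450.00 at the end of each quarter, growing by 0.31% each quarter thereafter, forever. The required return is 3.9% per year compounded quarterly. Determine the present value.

$969,924.81

Periodic rate r = 0.039/4 per quarter.
Growing perpetuity (Gordon): PV = PMT₁ / (r − g) = 6,450 / (r − 0.0031) = $969,924.81.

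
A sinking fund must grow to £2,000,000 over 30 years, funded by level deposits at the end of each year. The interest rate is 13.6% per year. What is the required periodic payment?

£6,064.51

Level ordinary annuity; solve FV = PMT × [((1+r)^n − 1)/r] for PMT.
Periodic rate r = 0.136 per year.
With n = 30: PMT = 2,000,000 / ([((1+r)^n − 1)/r]) = £6,064.51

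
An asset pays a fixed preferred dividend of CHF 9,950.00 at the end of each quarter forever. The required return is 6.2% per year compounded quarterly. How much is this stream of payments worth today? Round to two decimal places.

Periodic rate r = 0.062/4 per quarter.
Level perpetuity: PV = PMT / r = 9,950 / (0.062/4) = CHF 641,935.48.

CHF 641,935.48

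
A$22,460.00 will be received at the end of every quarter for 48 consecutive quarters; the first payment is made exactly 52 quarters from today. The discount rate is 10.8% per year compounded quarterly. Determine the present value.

Ordinary annuity of 48 payments, first payment at period 52.
Periodic rate r = 0.108/4 per quarter; n is counted in quarters.
The ordinary-annuity PV formula values the stream one period before the first payment (period 51); discount that back 51 periods:
PV₀ = 22,460 × [1 − (1+r)^−48] / r × (1+r)^−51 = A$154,265.70

A$154,265.70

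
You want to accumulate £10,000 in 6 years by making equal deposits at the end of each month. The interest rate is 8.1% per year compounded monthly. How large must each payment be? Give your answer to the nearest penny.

£108.32

Level ordinary annuity; solve FV = PMT × [((1+r)^n − 1)/r] for PMT.
Periodic rate r = 0.081/12 per month; n is counted in months.
With n = 72: PMT = 10,000 / ([((1+r)^n − 1)/r]) = £108.32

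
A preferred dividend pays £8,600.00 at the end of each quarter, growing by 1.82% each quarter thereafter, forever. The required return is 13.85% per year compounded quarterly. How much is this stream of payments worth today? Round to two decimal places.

Periodic rate r = 0.1385/4 per quarter.
Growing perpetuity (Gordon): PV = PMT₁ / (r − g) = 8,600 / (r − 0.0182) = £523,592.09.

£523,592.09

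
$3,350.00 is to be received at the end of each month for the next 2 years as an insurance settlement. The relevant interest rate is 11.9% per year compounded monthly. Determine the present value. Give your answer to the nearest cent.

This is an ordinary annuity: 24 payments of $3,350.00 at the end of each month.
Periodic rate r = 0.119/12 per month; n is counted in months.
PV = PMT × [(1 − (1+r)^−n)/r] = 3,350 × [1 − (1+r)^−24] / r = $71,236.00

$71,236.00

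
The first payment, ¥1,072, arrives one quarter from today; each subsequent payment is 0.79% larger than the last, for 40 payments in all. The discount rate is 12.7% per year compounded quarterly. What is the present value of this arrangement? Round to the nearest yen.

¥27,311

Periodic rate r = 0.127/4 per quarter; n is counted in quarters.
Growing ordinary annuity: PV = PMT₁ × [1 − ((1+g)/(1+r))^n] / (r − g) = 1,072 × [1 − ((1+0.0079)/(1+r))^40] / (r − 0.0079) = ¥27,311.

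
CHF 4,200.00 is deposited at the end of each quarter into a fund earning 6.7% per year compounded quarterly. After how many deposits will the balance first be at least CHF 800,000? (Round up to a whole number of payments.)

Periodic rate r = 0.067/4 per quarter; n is counted in quarters.
Ordinary annuity FV: 800,000 = 4,200 × [((1+r)^n − 1)/r].
(1+r)^n = 1 + 800,000 × r / 4,200, so n = ln(1 + 800,000·r/4,200) / ln(1+r) = 86.26.
Round up to a whole number of payments: n = 87.

87 payments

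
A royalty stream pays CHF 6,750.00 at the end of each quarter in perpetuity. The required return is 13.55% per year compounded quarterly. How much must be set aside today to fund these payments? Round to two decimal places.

Periodic rate r = 0.1355/4 per quarter.
Level perpetuity: PV = PMT / r = 6,750 / (0.1355/4) = CHF 199,261.99.

CHF 199,261.99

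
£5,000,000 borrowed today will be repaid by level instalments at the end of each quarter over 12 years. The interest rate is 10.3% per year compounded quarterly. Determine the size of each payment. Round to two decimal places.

£182,656.63

Level ordinary annuity; solve PV = PMT × [(1 − (1+r)^−n)/r] for PMT.
Periodic rate r = 0.103/4 per quarter; n is counted in quarters.
With n = 48: PMT = 5,000,000 / ([(1 − (1+r)^−n)/r]) = £182,656.63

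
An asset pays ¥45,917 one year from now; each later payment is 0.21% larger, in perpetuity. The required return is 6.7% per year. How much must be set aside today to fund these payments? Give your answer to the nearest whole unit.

Periodic rate r = 0.067 per year.
Growing perpetuity (Gordon): PV = PMT₁ / (r − g) = 45,917 / (r − 0.0021) = ¥707,504.

¥707,504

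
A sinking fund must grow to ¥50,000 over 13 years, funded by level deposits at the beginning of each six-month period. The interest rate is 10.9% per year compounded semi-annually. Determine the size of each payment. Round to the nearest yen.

Level annuity due; solve FV = PMT × [((1+r)^n − 1)/r] × (1+r) for PMT.
Periodic rate r = 0.109/2 per half-year; n is counted in half-years.
With n = 26: PMT = 50,000 / ([((1+r)^n − 1)/r] × (1+r)) = ¥869

¥869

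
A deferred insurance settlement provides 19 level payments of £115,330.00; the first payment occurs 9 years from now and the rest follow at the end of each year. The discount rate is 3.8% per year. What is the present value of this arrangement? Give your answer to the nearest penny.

£1,143,318.43

Ordinary annuity of 19 payments, first payment at period 9.
Periodic rate r = 0.038 per year.
The ordinary-annuity PV formula values the stream one period before the first payment (period 8); discount that back 8 periods:
PV₀ = 115,330 × [1 − (1+r)^−19] / r × (1+r)^−8 = £1,143,318.43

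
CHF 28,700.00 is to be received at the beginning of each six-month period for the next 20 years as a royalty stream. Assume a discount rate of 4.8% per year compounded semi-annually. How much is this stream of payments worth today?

This is an annuity due: 40 payments of CHF 28,700.00 at the beginning of each six-month period.
Periodic rate r = 0.048/2 per half-year; n is counted in half-years.
PV = PMT × [(1 − (1+r)^−n)/r] × (1+r) = 28,700 × [1 − (1+r)^−40] / r × (1+r) = CHF 750,321.54

CHF 750,321.54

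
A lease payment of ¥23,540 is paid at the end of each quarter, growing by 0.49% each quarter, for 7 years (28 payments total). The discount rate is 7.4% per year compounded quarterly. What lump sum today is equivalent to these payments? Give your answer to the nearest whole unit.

Periodic rate r = 0.074/4 per quarter; n is counted in quarters.
Growing ordinary annuity: PV = PMT₁ × [1 − ((1+g)/(1+r))^n] / (r − g) = 23,540 × [1 − ((1+0.0049)/(1+r))^28] / (r − 0.0049) = ¥542,932.

¥542,932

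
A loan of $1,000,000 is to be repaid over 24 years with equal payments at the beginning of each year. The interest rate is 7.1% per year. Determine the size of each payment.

$82,124.88

Level annuity due; solve PV = PMT × [(1 − (1+r)^−n)/r] × (1+r) for PMT.
Periodic rate r = 0.071 per year.
With n = 24: PMT = 1,000,000 / ([(1 − (1+r)^−n)/r] × (1+r)) = $82,124.88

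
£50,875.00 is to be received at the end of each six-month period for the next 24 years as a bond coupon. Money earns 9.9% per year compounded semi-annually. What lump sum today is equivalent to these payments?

This is an ordinary annuity: 48 payments of £50,875.00 at the end of each six-month period.
Periodic rate r = 0.099/2 per half-year; n is counted in half-years.
PV = PMT × [(1 − (1+r)^−n)/r] = 50,875 × [1 − (1+r)^−48] / r = £926,679.92

£926,679.92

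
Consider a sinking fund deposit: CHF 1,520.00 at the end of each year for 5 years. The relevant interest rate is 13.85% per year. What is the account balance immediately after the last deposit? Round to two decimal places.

This is an ordinary annuity: 5 deposits of CHF 1,520.00 at the end of each year.
Periodic rate r = 0.1385 per year.
FV = PMT × [((1+r)^n − 1)/r] = 1,520 × [(1+r)^5 − 1] / r = CHF 10,017.52

CHF 10,017.52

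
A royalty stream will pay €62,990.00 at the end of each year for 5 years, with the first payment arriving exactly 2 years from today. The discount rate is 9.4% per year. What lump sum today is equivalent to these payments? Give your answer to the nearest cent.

Ordinary annuity of 5 payments, first payment at period 2.
Periodic rate r = 0.094 per year.
The ordinary-annuity PV formula values the stream one period before the first payment (period 1); discount that back 1 periods:
PV₀ = 62,990 × [1 − (1+r)^−5] / r × (1+r)^−1 = €221,651.95

€221,651.95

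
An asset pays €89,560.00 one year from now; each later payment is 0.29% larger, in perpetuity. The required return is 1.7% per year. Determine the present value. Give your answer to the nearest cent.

€6,351,773.05

Periodic rate r = 0.017 per year.
Growing perpetuity (Gordon): PV = PMT₁ / (r − g) = 89,560 / (r − 0.0029) = €6,351,773.05.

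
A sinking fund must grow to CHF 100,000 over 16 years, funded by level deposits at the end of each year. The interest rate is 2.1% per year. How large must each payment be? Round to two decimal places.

CHF 5,323.48

Level ordinary annuity; solve FV = PMT × [((1+r)^n − 1)/r] for PMT.
Periodic rate r = 0.021 per year.
With n = 16: PMT = 100,000 / ([((1+r)^n − 1)/r]) = CHF 5,323.48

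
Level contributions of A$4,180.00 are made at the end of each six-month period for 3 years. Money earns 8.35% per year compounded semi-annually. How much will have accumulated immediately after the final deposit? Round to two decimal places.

This is an ordinary annuity: 6 deposits of A$4,180.00 at the end of each six-month period.
Periodic rate r = 0.0835/2 per half-year; n is counted in half-years.
FV = PMT × [((1+r)^n − 1)/r] = 4,180 × [(1+r)^6 − 1] / r = A$27,848.08

A$27,848.08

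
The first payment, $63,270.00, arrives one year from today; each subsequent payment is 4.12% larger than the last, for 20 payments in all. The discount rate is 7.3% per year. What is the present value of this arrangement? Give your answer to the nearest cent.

Periodic rate r = 0.073 per year.
Growing ordinary annuity: PV = PMT₁ × [1 − ((1+g)/(1+r))^n] / (r − g) = 63,270 × [1 − ((1+0.0412)/(1+r))^20] / (r − 0.0412) = $899,539.90.

$899,539.90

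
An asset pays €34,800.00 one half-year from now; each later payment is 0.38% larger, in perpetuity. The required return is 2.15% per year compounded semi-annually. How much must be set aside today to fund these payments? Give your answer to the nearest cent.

Periodic rate r = 0.0215/2 per half-year.
Growing perpetuity (Gordon): PV = PMT₁ / (r − g) = 34,800 / (r − 0.0038) = €5,007,194.24.

€5,007,194.24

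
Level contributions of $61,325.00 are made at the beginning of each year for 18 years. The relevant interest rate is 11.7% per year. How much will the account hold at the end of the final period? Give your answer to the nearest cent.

$3,704,576.05

This is an annuity due: 18 deposits of $61,325.00 at the beginning of each year.
Periodic rate r = 0.117 per year.
FV = PMT × [((1+r)^n − 1)/r] × (1+r) = 61,325 × [(1+r)^18 − 1] / r × (1+r) = $3,704,576.05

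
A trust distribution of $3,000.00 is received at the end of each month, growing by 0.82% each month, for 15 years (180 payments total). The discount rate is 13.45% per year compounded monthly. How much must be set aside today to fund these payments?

$413,939.47

Periodic rate r = 0.1345/12 per month; n is counted in months.
Growing ordinary annuity: PV = PMT₁ × [1 − ((1+g)/(1+r))^n] / (r − g) = 3,000 × [1 − ((1+0.0082)/(1+r))^180] / (r − 0.0082) = $413,939.47.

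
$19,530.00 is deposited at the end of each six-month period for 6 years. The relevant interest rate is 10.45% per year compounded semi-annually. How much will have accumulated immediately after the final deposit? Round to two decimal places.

$314,940.84

This is an ordinary annuity: 12 deposits of $19,530.00 at the end of each six-month period.
Periodic rate r = 0.1045/2 per half-year; n is counted in half-years.
FV = PMT × [((1+r)^n − 1)/r] = 19,530 × [(1+r)^12 − 1] / r = $314,940.84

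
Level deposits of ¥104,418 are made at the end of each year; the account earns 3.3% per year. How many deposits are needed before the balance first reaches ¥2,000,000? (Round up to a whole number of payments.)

Periodic rate r = 0.033 per year.
Ordinary annuity FV: 2,000,000 = 104,418 × [((1+r)^n − 1)/r].
(1+r)^n = 1 + 2,000,000 × r / 104,418, so n = ln(1 + 2,000,000·r/104,418) / ln(1+r) = 15.09.
Round up to a whole number of payments: n = 16.

16 payments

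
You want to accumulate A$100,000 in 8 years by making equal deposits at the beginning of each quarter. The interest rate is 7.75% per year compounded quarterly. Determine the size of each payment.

Level annuity due; solve FV = PMT × [((1+r)^n − 1)/r] × (1+r) for PMT.
Periodic rate r = 0.0775/4 per quarter; n is counted in quarters.
With n = 32: PMT = 100,000 / ([((1+r)^n − 1)/r] × (1+r)) = A$2,241.53

A$2,241.53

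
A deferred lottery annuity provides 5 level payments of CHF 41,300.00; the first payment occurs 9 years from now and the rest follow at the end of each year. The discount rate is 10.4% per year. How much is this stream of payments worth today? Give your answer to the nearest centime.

CHF 70,226.76

Ordinary annuity of 5 payments, first payment at period 9.
Periodic rate r = 0.104 per year.
The ordinary-annuity PV formula values the stream one period before the first payment (period 8); discount that back 8 periods:
PV₀ = 41,300 × [1 − (1+r)^−5] / r × (1+r)^−8 = CHF 70,226.76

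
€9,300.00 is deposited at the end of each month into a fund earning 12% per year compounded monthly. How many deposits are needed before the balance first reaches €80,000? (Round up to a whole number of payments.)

Periodic rate r = 0.12/12 per month; n is counted in months.
Ordinary annuity FV: 80,000 = 9,300 × [((1+r)^n − 1)/r].
(1+r)^n = 1 + 80,000 × r / 9,300, so n = ln(1 + 80,000·r/9,300) / ln(1+r) = 8.29.
Round up to a whole number of payments: n = 9.

9 payments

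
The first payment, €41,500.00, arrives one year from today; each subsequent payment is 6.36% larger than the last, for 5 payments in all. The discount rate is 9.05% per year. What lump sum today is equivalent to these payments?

Periodic rate r = 0.0905 per year.
Growing ordinary annuity: PV = PMT₁ × [1 − ((1+g)/(1+r))^n] / (r − g) = 41,500 × [1 − ((1+0.0636)/(1+r))^5] / (r − 0.0636) = €181,120.93.

€181,120.93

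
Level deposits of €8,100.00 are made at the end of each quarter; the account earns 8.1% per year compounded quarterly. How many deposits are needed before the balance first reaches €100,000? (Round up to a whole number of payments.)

12 payments

Periodic rate r = 0.081/4 per quarter; n is counted in quarters.
Ordinary annuity FV: 100,000 = 8,100 × [((1+r)^n − 1)/r].
(1+r)^n = 1 + 100,000 × r / 8,100, so n = ln(1 + 100,000·r/8,100) / ln(1+r) = 11.13.
Round up to a whole number of payments: n = 12.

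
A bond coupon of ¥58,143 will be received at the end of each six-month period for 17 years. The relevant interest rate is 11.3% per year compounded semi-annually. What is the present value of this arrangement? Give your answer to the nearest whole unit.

This is an ordinary annuity: 34 payments of ¥58,143 at the end of each six-month period.
Periodic rate r = 0.113/2 per half-year; n is counted in half-years.
PV = PMT × [(1 − (1+r)^−n)/r] = 58,143 × [1 − (1+r)^−34] / r = ¥870,267

¥870,267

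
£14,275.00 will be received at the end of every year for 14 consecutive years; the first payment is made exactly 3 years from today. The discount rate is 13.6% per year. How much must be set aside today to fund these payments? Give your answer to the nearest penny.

£67,690.25

Ordinary annuity of 14 payments, first payment at period 3.
Periodic rate r = 0.136 per year.
The ordinary-annuity PV formula values the stream one period before the first payment (period 2); discount that back 2 periods:
PV₀ = 14,275 × [1 − (1+r)^−14] / r × (1+r)^−2 = £67,690.25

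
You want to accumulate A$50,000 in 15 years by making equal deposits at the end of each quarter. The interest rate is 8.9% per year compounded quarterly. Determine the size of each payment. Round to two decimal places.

A$405.31

Level ordinary annuity; solve FV = PMT × [((1+r)^n − 1)/r] for PMT.
Periodic rate r = 0.089/4 per quarter; n is counted in quarters.
With n = 60: PMT = 50,000 / ([((1+r)^n − 1)/r]) = A$405.31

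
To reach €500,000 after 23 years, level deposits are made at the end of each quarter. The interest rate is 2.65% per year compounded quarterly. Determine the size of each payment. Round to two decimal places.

Level ordinary annuity; solve FV = PMT × [((1+r)^n − 1)/r] for PMT.
Periodic rate r = 0.0265/4 per quarter; n is counted in quarters.
With n = 92: PMT = 500,000 / ([((1+r)^n − 1)/r]) = €3,963.19

€3,963.19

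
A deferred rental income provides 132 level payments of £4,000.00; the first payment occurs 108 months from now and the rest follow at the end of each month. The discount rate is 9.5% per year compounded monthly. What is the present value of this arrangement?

£140,569.66

Ordinary annuity of 132 payments, first payment at period 108.
Periodic rate r = 0.095/12 per month; n is counted in months.
The ordinary-annuity PV formula values the stream one period before the first payment (period 107); discount that back 107 periods:
PV₀ = 4,000 × [1 − (1+r)^−132] / r × (1+r)^−107 = £140,569.66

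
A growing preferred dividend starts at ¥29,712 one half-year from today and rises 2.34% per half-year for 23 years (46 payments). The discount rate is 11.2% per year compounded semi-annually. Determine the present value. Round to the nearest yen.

¥696,002

Periodic rate r = 0.112/2 per half-year; n is counted in half-years.
Growing ordinary annuity: PV = PMT₁ × [1 − ((1+g)/(1+r))^n] / (r − g) = 29,712 × [1 − ((1+0.0234)/(1+r))^46] / (r − 0.0234) = ¥696,002.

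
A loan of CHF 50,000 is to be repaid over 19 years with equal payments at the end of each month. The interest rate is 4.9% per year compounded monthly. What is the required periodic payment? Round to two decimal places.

CHF 337.41

Level ordinary annuity; solve PV = PMT × [(1 − (1+r)^−n)/r] for PMT.
Periodic rate r = 0.049/12 per month; n is counted in months.
With n = 228: PMT = 50,000 / ([(1 − (1+r)^−n)/r]) = CHF 337.41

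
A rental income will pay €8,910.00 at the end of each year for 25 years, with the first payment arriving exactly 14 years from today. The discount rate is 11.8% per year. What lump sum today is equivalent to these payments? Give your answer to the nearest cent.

€16,621.92

Ordinary annuity of 25 payments, first payment at period 14.
Periodic rate r = 0.118 per year.
The ordinary-annuity PV formula values the stream one period before the first payment (period 13); discount that back 13 periods:
PV₀ = 8,910 × [1 − (1+r)^−25] / r × (1+r)^−13 = €16,621.92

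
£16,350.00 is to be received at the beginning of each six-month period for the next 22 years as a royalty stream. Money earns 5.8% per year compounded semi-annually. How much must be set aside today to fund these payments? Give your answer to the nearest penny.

£415,228.68

This is an annuity due: 44 payments of £16,350.00 at the beginning of each six-month period.
Periodic rate r = 0.058/2 per half-year; n is counted in half-years.
PV = PMT × [(1 − (1+r)^−n)/r] × (1+r) = 16,350 × [1 − (1+r)^−44] / r × (1+r) = £415,228.68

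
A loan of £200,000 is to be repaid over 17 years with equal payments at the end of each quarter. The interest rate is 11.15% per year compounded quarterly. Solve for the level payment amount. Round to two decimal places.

Level ordinary annuity; solve PV = PMT × [(1 − (1+r)^−n)/r] for PMT.
Periodic rate r = 0.1115/4 per quarter; n is counted in quarters.
With n = 68: PMT = 200,000 / ([(1 − (1+r)^−n)/r]) = £6,591.32

£6,591.32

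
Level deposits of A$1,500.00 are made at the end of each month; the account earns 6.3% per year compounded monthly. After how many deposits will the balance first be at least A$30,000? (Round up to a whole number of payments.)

20 payments

Periodic rate r = 0.063/12 per month; n is counted in months.
Ordinary annuity FV: 30,000 = 1,500 × [((1+r)^n − 1)/r].
(1+r)^n = 1 + 30,000 × r / 1,500, so n = ln(1 + 30,000·r/1,500) / ln(1+r) = 19.07.
Round up to a whole number of payments: n = 20.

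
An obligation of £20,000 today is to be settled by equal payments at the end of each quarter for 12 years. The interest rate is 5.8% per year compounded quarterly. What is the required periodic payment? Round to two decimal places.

£581.25

Level ordinary annuity; solve PV = PMT × [(1 − (1+r)^−n)/r] for PMT.
Periodic rate r = 0.058/4 per quarter; n is counted in quarters.
With n = 48: PMT = 20,000 / ([(1 − (1+r)^−n)/r]) = £581.25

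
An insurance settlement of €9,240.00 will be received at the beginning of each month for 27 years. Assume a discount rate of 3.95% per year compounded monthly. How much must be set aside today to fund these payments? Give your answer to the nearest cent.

€1,845,217.54

This is an annuity due: 324 payments of €9,240.00 at the beginning of each month.
Periodic rate r = 0.0395/12 per month; n is counted in months.
PV = PMT × [(1 − (1+r)^−n)/r] × (1+r) = 9,240 × [1 − (1+r)^−324] / r × (1+r) = €1,845,217.54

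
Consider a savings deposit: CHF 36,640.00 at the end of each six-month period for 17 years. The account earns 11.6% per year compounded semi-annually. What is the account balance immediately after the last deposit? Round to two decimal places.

CHF 3,664,037.48

This is an ordinary annuity: 34 deposits of CHF 36,640.00 at the end of each six-month period.
Periodic rate r = 0.116/2 per half-year; n is counted in half-years.
FV = PMT × [((1+r)^n − 1)/r] = 36,640 × [(1+r)^34 − 1] / r = CHF 3,664,037.48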